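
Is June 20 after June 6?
Yes. Day 20 comes after day 6 in June — this is a date comparison, not a decimal one (the decimal 6.20 would be smaller than 6.6).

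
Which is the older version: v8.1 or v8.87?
v8.1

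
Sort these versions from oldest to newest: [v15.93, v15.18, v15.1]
[v15.1, v15.18, v15.93]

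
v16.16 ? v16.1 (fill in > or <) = >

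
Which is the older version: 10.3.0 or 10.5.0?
10.3.0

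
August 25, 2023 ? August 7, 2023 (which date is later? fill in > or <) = >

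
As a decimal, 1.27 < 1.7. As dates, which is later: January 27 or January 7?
January 27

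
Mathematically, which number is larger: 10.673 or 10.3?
10.673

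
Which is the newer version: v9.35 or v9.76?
v9.76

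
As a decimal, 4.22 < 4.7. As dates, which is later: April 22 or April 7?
April 22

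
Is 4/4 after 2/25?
Yes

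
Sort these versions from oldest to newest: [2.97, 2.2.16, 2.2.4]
[2.2.4, 2.2.16, 2.97]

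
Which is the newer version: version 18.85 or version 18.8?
version 18.85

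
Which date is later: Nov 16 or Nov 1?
Nov 16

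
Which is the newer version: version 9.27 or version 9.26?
version 9.27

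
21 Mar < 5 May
True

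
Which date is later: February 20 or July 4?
July 4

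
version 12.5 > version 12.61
False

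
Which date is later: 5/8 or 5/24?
5/24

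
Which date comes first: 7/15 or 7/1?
7/1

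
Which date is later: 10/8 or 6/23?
10/8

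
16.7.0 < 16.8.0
True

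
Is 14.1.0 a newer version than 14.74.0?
No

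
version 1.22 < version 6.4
True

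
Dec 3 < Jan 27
False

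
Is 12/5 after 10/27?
Yes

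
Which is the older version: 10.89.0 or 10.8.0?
10.8.0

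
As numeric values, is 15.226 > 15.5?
False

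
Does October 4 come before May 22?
No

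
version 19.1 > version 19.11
False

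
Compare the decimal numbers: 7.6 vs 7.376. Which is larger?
7.6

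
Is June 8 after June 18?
No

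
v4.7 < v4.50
True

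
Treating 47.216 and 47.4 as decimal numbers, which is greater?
47.4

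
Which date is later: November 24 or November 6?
November 24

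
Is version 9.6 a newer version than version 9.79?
No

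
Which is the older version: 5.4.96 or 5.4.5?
5.4.5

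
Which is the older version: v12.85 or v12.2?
v12.2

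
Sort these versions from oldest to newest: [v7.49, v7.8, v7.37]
[v7.8, v7.37, v7.49]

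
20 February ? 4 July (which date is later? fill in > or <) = <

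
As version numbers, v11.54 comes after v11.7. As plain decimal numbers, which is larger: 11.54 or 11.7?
11.7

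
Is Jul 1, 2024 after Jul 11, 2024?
No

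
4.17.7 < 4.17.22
True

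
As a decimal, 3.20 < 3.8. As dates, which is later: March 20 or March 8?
March 20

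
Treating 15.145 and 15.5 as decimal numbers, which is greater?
15.5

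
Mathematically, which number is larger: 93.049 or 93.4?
93.4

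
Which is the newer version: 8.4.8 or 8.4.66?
8.4.66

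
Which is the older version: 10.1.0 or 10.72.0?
10.1.0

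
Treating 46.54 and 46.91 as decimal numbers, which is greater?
46.91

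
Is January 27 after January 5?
Yes. Day 27 comes after day 5 in January — this is a date comparison, not a decimal one (the decimal 1.27 would be smaller than 1.5).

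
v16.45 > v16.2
True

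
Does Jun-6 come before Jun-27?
Yes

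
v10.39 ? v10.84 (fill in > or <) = <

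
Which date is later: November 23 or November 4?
November 23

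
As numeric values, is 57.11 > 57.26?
False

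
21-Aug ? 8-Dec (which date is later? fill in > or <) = <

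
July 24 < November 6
True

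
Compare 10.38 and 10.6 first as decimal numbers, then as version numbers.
As decimals: 10.38 < 10.6. As versions: v10.38 > v10.6 (minor version 38 > 6).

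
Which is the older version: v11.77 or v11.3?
v11.3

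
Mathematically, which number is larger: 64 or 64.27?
64.27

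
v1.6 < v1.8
True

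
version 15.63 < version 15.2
False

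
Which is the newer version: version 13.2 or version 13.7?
version 13.7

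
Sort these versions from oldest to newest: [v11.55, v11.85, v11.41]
[v11.41, v11.55, v11.85]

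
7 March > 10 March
False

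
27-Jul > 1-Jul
True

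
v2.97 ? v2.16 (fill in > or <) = >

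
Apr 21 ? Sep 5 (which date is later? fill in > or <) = <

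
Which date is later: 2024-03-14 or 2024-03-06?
2024-03-14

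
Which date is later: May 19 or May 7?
May 19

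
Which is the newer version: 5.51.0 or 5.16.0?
5.51.0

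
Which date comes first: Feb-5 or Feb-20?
Feb-5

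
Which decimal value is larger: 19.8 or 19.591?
19.8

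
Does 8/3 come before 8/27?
Yes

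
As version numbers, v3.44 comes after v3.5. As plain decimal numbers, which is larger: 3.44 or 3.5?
3.5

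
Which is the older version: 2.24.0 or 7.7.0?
2.24.0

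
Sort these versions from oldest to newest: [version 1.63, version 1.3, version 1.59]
[version 1.3, version 1.59, version 1.63]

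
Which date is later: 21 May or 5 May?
21 May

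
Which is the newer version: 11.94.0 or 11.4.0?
11.94.0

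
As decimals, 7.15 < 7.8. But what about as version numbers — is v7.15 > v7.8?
True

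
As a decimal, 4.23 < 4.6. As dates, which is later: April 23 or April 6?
April 23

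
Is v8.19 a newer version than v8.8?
Yes. Version numbers are compared segment by segment as integers, not as decimals: minor version 19 > 8, so v8.19 > v8.8 (even though the decimal 8.19 < 8.8).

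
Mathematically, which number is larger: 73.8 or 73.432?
73.8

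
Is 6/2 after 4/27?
Yes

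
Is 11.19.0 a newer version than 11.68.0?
No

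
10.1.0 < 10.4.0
True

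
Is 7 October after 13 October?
No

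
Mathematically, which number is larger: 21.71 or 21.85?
21.85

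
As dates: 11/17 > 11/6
True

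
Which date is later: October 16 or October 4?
October 16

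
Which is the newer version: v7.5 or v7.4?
v7.5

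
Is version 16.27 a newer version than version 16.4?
Yes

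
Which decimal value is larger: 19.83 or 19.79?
19.83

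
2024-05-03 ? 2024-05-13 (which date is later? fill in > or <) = <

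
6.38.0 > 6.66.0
False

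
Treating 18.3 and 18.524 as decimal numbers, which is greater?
18.524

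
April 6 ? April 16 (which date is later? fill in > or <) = <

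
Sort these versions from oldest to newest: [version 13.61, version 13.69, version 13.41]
[version 13.41, version 13.61, version 13.69]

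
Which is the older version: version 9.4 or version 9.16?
version 9.4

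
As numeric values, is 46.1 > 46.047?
True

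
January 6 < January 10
True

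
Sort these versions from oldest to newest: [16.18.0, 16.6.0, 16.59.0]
[16.6.0, 16.18.0, 16.59.0]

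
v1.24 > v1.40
False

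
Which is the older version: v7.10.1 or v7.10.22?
v7.10.1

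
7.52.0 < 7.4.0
False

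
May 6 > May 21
False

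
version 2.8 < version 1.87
False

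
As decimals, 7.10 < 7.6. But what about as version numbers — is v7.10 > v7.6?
True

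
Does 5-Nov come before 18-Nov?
Yes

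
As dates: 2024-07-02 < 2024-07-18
True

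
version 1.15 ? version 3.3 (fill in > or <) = <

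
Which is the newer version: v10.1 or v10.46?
v10.46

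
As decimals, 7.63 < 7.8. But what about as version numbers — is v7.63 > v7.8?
True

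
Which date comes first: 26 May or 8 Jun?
26 May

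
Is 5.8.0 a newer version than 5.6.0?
Yes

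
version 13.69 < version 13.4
False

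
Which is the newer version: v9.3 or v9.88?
v9.88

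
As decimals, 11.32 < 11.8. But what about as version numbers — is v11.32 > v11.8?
True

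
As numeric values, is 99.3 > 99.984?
False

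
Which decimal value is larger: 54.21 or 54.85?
54.85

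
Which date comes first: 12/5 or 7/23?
7/23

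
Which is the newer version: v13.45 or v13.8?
v13.45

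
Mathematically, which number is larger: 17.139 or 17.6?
17.6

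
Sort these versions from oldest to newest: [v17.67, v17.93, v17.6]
[v17.6, v17.67, v17.93]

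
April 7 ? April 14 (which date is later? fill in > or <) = <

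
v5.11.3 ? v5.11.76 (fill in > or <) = <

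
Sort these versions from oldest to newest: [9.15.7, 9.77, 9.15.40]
[9.15.7, 9.15.40, 9.77]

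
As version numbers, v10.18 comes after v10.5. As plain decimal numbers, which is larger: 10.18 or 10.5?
10.5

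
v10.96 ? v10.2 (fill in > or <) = >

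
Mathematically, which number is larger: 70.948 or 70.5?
70.948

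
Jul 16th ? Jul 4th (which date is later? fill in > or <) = >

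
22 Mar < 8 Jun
True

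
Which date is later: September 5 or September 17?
September 17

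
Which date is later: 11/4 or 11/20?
11/20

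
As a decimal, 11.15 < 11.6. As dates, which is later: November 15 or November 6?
November 15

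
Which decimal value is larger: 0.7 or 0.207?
0.7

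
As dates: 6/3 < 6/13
True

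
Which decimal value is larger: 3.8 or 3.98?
3.98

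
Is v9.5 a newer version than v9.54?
No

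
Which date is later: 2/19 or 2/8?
2/19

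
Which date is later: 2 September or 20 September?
20 September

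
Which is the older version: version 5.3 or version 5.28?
version 5.3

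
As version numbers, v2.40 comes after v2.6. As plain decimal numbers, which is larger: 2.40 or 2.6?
2.6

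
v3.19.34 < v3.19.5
False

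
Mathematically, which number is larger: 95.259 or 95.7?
95.7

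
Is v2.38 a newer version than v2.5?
Yes. Version numbers are compared segment by segment as integers, not as decimals: minor version 38 > 5, so v2.38 > v2.5 (even though the decimal 2.38 < 2.5).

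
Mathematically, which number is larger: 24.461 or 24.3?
24.461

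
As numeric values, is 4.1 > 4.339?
False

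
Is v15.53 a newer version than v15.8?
Yes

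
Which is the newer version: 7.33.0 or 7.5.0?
7.33.0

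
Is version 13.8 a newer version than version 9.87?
Yes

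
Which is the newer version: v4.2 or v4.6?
v4.6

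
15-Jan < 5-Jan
False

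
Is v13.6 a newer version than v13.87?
No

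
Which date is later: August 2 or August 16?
August 16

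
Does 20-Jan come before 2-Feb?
Yes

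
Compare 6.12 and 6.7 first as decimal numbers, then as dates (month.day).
As decimals: 6.12 < 6.7. As dates: 6/12 is later than 6/7 (day 12 > day 7).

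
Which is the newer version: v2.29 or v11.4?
v11.4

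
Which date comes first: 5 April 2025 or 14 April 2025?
5 April 2025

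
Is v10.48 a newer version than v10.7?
Yes. Version numbers are compared segment by segment as integers, not as decimals: minor version 48 > 7, so v10.48 > v10.7 (even though the decimal 10.48 < 10.7).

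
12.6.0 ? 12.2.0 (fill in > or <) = >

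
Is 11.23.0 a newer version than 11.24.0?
No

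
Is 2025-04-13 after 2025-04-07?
Yes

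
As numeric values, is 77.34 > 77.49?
False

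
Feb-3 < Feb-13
True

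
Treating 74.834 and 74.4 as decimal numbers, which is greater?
74.834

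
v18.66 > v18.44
True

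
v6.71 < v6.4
False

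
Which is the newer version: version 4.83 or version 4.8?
version 4.83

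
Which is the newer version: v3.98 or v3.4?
v3.98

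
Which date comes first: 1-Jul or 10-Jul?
1-Jul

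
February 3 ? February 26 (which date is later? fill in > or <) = <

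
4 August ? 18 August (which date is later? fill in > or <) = <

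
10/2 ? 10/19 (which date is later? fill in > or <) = <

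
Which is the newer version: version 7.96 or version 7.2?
version 7.96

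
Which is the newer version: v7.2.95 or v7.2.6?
v7.2.95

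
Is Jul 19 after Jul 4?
Yes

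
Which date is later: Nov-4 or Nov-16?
Nov-16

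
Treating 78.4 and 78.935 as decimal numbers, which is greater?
78.935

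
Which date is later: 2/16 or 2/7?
2/16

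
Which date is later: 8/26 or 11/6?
11/6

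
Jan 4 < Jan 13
True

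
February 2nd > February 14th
False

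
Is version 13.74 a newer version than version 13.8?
Yes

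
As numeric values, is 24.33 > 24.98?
False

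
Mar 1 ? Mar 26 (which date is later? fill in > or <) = <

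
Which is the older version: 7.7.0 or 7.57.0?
7.7.0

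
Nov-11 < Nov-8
False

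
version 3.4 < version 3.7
True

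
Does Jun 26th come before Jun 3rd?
No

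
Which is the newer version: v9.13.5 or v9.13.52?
v9.13.52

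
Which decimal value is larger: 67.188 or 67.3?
67.3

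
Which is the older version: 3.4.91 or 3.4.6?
3.4.6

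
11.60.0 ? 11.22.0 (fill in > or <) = >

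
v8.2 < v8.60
True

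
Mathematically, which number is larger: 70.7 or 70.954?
70.954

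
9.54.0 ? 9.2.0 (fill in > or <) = >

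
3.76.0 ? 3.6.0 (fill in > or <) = >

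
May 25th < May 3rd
False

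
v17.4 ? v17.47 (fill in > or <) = <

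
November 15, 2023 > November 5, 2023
True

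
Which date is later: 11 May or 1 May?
11 May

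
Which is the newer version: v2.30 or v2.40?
v2.40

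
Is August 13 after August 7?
Yes. Day 13 comes after day 7 in August — this is a date comparison, not a decimal one (the decimal 8.13 would be smaller than 8.7).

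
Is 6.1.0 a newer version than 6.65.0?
No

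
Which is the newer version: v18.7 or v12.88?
v18.7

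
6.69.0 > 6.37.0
True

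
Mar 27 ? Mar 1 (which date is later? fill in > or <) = >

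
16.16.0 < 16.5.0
False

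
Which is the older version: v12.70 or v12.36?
v12.36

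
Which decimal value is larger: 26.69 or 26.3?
26.69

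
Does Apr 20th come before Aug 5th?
Yes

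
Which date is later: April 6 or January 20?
April 6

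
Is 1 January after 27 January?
No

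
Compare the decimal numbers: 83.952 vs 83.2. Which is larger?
83.952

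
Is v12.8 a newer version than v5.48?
Yes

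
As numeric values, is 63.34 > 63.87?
False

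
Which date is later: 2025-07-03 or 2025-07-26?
2025-07-26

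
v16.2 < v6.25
False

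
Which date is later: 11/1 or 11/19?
11/19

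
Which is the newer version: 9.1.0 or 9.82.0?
9.82.0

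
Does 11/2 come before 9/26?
No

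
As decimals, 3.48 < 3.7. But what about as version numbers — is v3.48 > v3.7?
True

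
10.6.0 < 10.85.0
True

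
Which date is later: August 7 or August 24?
August 24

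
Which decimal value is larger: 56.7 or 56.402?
56.7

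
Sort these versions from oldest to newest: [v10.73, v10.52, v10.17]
[v10.17, v10.52, v10.73]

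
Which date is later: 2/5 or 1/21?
2/5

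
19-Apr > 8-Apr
True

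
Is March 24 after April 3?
No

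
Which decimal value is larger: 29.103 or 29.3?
29.3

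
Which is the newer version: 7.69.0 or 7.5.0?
7.69.0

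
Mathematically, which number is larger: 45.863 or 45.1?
45.863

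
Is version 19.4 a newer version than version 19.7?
No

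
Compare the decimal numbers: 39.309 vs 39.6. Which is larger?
39.6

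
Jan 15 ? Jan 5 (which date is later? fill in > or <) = >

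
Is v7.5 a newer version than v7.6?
No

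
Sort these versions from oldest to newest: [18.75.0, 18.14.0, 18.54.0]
[18.14.0, 18.54.0, 18.75.0]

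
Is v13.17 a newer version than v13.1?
Yes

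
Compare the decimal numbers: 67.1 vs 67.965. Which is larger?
67.965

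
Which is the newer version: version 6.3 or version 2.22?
version 6.3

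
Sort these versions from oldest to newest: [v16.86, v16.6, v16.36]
[v16.6, v16.36, v16.86]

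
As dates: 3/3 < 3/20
True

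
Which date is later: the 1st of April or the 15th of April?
the 15th of April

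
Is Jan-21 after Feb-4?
No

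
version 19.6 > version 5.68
True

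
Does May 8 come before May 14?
Yes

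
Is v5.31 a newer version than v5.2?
Yes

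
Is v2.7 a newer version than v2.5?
Yes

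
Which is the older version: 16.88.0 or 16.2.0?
16.2.0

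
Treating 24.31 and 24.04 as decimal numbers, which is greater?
24.31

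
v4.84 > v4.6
True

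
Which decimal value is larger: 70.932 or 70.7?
70.932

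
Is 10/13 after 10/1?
Yes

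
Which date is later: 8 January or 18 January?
18 January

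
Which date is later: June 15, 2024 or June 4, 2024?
June 15, 2024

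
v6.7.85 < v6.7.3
False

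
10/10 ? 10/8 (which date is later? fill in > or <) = >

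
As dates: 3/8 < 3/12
True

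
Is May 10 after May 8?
Yes. Day 10 comes after day 8 in May — this is a date comparison, not a decimal one (the decimal 5.10 would be smaller than 5.8).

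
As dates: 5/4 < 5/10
True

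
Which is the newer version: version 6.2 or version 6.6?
version 6.6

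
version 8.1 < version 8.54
True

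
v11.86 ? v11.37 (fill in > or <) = >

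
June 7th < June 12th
True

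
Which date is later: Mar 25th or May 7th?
May 7th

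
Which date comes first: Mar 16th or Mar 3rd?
Mar 3rd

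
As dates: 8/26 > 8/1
True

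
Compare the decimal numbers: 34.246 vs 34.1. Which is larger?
34.246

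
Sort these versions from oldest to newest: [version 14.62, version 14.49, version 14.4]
[version 14.4, version 14.49, version 14.62]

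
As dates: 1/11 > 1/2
True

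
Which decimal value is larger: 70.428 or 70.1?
70.428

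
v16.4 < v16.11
True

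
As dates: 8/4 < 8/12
True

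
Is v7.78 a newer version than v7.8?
Yes. Version numbers are compared segment by segment as integers, not as decimals: minor version 78 > 8, so v7.78 > v7.8 (even though the decimal 7.78 < 7.8).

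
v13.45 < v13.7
False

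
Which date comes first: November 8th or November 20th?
November 8th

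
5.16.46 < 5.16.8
False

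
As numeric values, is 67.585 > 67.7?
False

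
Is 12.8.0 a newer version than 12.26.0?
No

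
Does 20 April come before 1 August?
Yes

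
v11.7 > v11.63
False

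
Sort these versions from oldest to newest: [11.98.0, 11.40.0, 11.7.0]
[11.7.0, 11.40.0, 11.98.0]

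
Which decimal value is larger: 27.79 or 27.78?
27.79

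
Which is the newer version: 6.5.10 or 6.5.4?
6.5.10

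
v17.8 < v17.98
True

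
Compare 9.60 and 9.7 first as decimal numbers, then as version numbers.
As decimals: 9.60 < 9.7. As versions: v9.60 > v9.7 (minor version 60 > 7).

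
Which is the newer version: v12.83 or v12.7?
v12.83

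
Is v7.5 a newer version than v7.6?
No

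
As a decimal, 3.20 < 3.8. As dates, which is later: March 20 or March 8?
March 20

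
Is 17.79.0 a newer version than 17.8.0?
Yes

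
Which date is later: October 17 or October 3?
October 17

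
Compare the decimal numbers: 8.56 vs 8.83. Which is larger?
8.83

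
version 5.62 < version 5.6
False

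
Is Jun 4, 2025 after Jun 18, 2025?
No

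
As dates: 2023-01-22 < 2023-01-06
False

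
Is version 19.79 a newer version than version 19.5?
Yes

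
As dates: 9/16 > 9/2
True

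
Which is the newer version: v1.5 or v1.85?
v1.85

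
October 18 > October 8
True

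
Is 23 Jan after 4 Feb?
No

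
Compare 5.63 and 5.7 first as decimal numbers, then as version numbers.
As decimals: 5.63 < 5.7. As versions: v5.63 > v5.7 (minor version 63 > 7).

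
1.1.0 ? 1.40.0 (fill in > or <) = <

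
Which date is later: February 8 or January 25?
February 8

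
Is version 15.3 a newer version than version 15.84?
No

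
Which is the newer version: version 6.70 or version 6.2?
version 6.70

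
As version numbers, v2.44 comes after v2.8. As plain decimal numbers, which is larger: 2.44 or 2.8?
2.8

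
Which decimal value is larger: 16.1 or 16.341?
16.341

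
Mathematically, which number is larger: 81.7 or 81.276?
81.7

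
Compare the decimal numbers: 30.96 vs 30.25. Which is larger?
30.96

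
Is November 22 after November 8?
Yes. Day 22 comes after day 8 in November — this is a date comparison, not a decimal one (the decimal 11.22 would be smaller than 11.8).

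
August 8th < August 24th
True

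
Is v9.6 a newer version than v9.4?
Yes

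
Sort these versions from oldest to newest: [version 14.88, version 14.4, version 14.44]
[version 14.4, version 14.44, version 14.88]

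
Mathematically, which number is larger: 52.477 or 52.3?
52.477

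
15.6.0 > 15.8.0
False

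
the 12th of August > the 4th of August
True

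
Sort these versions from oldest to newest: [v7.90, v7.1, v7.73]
[v7.1, v7.73, v7.90]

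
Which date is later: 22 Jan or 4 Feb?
4 Feb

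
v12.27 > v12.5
True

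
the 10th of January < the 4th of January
False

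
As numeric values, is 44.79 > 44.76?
True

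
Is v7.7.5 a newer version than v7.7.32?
No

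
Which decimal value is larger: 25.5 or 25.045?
25.5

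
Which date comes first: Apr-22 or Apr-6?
Apr-6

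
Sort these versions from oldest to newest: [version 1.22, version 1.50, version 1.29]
[version 1.22, version 1.29, version 1.50]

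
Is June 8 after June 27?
No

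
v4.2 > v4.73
False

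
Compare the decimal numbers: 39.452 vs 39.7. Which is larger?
39.7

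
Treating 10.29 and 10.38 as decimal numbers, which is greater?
10.38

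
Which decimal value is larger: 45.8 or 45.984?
45.984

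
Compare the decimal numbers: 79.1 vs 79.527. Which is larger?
79.527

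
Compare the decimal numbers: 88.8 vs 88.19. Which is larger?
88.8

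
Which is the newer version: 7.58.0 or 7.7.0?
7.58.0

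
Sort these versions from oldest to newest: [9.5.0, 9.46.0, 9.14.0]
[9.5.0, 9.14.0, 9.46.0]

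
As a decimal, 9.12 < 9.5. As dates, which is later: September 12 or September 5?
September 12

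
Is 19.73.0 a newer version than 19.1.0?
Yes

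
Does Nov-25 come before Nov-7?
No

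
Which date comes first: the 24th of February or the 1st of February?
the 1st of February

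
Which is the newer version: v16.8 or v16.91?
v16.91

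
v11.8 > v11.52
False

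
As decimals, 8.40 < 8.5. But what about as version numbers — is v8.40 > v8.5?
True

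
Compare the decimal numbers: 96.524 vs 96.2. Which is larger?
96.524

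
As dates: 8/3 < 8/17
True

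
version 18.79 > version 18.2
True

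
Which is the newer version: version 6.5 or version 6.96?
version 6.96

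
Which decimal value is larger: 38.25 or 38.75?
38.75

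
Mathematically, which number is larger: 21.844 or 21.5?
21.844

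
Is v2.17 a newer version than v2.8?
Yes. Version numbers are compared segment by segment as integers, not as decimals: minor version 17 > 8, so v2.17 > v2.8 (even though the decimal 2.17 < 2.8).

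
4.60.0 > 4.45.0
True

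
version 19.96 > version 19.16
True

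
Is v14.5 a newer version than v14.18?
No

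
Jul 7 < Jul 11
True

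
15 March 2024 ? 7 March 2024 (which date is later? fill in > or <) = >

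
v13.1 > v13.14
False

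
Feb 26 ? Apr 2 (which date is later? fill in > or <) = <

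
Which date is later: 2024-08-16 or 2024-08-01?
2024-08-16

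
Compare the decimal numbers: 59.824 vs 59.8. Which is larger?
59.824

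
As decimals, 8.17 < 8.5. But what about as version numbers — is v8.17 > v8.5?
True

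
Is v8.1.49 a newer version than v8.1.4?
Yes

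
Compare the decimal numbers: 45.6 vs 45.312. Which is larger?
45.6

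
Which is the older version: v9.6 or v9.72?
v9.6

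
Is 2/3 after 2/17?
No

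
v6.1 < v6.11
True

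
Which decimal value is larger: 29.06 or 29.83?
29.83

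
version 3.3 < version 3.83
True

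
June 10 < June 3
False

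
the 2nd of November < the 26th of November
True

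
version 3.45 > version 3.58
False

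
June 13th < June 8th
False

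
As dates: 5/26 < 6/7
True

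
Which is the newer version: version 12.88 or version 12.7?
version 12.88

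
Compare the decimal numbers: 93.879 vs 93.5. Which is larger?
93.879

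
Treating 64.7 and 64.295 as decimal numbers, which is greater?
64.7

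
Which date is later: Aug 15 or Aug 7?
Aug 15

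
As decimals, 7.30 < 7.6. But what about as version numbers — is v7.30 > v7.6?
True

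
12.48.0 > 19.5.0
False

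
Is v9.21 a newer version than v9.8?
Yes. Version numbers are compared segment by segment as integers, not as decimals: minor version 21 > 8, so v9.21 > v9.8 (even though the decimal 9.21 < 9.8).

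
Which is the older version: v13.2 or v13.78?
v13.2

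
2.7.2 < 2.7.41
True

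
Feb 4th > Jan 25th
True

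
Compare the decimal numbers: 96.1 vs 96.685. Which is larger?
96.685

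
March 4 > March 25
False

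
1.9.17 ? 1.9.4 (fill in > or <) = >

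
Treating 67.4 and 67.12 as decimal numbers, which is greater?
67.4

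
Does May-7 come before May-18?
Yes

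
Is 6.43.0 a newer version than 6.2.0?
Yes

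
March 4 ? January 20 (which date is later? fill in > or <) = >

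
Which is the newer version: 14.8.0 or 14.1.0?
14.8.0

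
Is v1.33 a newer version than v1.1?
Yes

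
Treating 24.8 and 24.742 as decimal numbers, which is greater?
24.8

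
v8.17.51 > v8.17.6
True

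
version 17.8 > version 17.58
False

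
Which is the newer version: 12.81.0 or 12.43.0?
12.81.0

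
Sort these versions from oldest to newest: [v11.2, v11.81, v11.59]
[v11.2, v11.59, v11.81]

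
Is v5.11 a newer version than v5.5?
Yes. Version numbers are compared segment by segment as integers, not as decimals: minor version 11 > 5, so v5.11 > v5.5 (even though the decimal 5.11 < 5.5).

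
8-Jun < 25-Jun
True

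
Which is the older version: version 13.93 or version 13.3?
version 13.3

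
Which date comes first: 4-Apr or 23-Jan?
23-Jan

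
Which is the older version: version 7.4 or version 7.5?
version 7.4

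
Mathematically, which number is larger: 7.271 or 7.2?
7.271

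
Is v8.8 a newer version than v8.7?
Yes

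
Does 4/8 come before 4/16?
Yes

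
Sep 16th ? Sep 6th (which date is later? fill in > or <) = >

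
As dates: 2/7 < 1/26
False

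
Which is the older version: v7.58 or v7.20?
v7.20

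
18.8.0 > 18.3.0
True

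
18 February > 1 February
True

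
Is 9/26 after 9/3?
Yes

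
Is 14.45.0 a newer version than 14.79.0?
No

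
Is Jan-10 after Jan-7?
Yes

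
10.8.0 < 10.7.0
False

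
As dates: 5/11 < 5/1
False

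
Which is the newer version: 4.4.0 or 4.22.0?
4.22.0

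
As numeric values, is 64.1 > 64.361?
False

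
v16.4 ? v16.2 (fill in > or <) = >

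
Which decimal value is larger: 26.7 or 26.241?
26.7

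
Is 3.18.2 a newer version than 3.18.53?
No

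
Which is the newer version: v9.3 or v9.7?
v9.7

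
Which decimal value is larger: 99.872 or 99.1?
99.872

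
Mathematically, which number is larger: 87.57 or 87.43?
87.57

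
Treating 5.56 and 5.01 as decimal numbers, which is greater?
5.56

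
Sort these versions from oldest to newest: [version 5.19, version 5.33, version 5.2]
[version 5.2, version 5.19, version 5.33]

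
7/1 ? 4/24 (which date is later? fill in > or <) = >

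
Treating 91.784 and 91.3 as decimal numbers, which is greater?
91.784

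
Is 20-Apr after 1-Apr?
Yes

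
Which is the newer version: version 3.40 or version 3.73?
version 3.73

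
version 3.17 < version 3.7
False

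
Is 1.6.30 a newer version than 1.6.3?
Yes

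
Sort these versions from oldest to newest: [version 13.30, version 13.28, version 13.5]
[version 13.5, version 13.28, version 13.30]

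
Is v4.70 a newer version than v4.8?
Yes. Version numbers are compared segment by segment as integers, not as decimals: minor version 70 > 8, so v4.70 > v4.8 (even though the decimal 4.70 < 4.8).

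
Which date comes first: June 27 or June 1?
June 1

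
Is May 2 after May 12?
No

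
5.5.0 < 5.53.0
True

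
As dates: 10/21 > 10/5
True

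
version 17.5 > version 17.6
False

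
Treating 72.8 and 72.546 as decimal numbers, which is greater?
72.8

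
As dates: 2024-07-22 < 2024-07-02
False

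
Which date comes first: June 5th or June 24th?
June 5th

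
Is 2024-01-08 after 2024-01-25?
No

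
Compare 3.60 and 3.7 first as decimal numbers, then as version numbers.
As decimals: 3.60 < 3.7. As versions: v3.60 > v3.7 (minor version 60 > 7).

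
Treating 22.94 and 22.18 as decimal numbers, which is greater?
22.94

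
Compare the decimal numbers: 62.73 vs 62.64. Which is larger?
62.73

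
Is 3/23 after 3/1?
Yes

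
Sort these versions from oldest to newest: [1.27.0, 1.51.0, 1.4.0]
[1.4.0, 1.27.0, 1.51.0]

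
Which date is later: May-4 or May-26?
May-26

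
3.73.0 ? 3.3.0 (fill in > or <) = >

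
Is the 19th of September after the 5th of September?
Yes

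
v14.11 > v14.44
False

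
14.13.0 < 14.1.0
False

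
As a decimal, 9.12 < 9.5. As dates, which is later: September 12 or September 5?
September 12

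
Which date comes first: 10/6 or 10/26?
10/6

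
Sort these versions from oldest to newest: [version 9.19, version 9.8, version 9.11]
[version 9.8, version 9.11, version 9.19]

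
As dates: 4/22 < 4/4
False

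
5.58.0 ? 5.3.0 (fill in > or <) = >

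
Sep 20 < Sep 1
False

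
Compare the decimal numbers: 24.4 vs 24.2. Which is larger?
24.4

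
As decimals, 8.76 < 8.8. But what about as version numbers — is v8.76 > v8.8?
True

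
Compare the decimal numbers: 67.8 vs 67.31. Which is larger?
67.8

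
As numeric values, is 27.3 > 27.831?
False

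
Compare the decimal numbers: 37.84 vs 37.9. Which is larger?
37.9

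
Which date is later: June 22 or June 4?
June 22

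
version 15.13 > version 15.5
True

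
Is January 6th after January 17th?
No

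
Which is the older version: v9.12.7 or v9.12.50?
v9.12.7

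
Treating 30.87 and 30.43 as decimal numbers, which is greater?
30.87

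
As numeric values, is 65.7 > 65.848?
False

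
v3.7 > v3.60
False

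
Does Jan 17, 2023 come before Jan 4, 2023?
No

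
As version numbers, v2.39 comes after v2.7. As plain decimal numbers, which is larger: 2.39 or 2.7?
2.7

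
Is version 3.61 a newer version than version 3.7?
Yes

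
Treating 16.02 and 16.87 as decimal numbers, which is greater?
16.87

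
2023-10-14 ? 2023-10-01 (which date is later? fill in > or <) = >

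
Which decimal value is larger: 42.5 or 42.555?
42.555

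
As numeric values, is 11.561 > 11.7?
False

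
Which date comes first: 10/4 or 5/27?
5/27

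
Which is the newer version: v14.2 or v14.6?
v14.6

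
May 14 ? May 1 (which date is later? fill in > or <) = >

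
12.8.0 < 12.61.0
True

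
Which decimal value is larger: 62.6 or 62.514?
62.6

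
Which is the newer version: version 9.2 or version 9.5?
version 9.5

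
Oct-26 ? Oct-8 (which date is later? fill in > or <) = >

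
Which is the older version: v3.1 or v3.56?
v3.1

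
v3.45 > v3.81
False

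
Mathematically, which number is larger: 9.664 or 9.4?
9.664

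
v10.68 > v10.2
True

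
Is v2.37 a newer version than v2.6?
Yes. Version numbers are compared segment by segment as integers, not as decimals: minor version 37 > 6, so v2.37 > v2.6 (even though the decimal 2.37 < 2.6).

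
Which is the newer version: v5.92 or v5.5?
v5.92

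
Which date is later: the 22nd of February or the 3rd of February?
the 22nd of February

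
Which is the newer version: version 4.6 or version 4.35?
version 4.35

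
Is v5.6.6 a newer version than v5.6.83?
No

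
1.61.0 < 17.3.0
True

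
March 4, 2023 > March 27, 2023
False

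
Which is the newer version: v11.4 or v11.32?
v11.32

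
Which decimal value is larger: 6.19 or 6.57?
6.57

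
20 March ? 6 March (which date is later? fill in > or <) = >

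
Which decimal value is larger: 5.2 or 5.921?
5.921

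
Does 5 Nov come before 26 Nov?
Yes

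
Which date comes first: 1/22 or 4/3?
1/22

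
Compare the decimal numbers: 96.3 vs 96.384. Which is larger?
96.384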